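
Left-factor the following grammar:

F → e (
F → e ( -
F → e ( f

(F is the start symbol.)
Left-factoring transforms A → αβ₁ | αβ₂ into A → αA' and A' → β₁ | β₂
(α is the longest common prefix among the alternatives). Repeat until
no nonterminal has two alternatives with a common prefix.

Round 1: F has alternatives sharing prefix 'e ('. Introduce F': F → e ( F'
  Add: F' → ε
  Add: F' → -
  Add: F' → f

No remaining common prefixes — done.

Resulting grammar:
F → e ( F'
F' → ε
F' → -
F' → f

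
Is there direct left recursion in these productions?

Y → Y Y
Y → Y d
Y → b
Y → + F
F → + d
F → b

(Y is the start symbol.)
Y → Y Y: LEFT RECURSIVE (starts with Y)
Y → Y d: LEFT RECURSIVE (starts with Y)
Y → b: starts with b
Y → + F: starts with '+'
F → + d: starts with '+'
F → b: starts with b

The grammar has direct left recursion on: Y.

Answer: Yes, Y is left-recursive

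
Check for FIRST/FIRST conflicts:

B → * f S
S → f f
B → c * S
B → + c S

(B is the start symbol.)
A FIRST/FIRST conflict occurs when two productions N → α and N → β for the same non-terminal have FIRST(α) ∩ FIRST(β) ≠ ∅ (with ε ∈ FIRST of a nullable right-hand side, so two nullable alternatives also conflict).

Productions for B:
  B → * f S: FIRST = { '*' }
  B → c * S: FIRST = { 'c' }
  B → + c S: FIRST = { '+' }
S has only one production, so no FIRST/FIRST conflict is possible there.

All alternatives of each non-terminal have pairwise disjoint FIRST sets.

Answer: No FIRST/FIRST conflicts.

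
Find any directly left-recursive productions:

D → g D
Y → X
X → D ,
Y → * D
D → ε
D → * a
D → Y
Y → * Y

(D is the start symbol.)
No direct left recursion

Direct left recursion occurs when N → N α for some non-terminal N (the right-hand side begins with the left-hand side itself).

D → g D: starts with g
Y → X: starts with X
X → D ,: starts with D
Y → * D: starts with '*'
D → ε: starts with ε
D → * a: starts with '*'
D → Y: starts with Y
Y → * Y: starts with '*'

No direct left recursion found.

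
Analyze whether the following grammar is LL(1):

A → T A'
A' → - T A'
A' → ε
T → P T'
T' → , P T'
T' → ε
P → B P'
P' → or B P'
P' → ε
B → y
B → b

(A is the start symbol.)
Yes, the grammar is LL(1).

Relevant sets:
  FOLLOW(A') = { $ }
  FOLLOW(T') = { $, '-' }
  FOLLOW(P') = { $, ',', '-' }

For A':
  PREDICT(A' → '-' T A') = { '-' }
  PREDICT(A' → ε) = { $ }
For T':
  PREDICT(T' → ',' P T') = { ',' }
  PREDICT(T' → ε) = { $, '-' }
For P':
  PREDICT(P' → or B P') = { 'or' }
  PREDICT(P' → ε) = { $, ',', '-' }
For B:
  PREDICT(B → y) = { 'y' }
  PREDICT(B → b) = { 'b' }
A, T, P have a single production, so nothing to check there.

All predict sets are disjoint. The grammar IS LL(1).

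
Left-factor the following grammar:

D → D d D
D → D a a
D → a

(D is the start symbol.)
D → D D'
D' → d D
D' → a a
D → a

Left-factoring transforms A → αβ₁ | αβ₂ into A → αA' and A' → β₁ | β₂
(α is the longest common prefix among the alternatives). Repeat until
no nonterminal has two alternatives with a common prefix.

Round 1: D has alternatives sharing prefix 'D'. Introduce D': D → D D'
  Add: D' → d D
  Add: D' → a a

No remaining common prefixes — done.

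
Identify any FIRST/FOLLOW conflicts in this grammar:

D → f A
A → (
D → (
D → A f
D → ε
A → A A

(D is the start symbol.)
No FIRST/FOLLOW conflicts.

Nullable non-terminals: D.
FIRST sets used below: FIRST(A) = { '(' }

D: nullable alternative(s) D → ε; FOLLOW(D) = { $ }
  D → f A: FIRST \ {ε} = { 'f' } — disjoint from FOLLOW(D)
  D → (: FIRST \ {ε} = { '(' } — disjoint from FOLLOW(D)
  D → A f: FIRST \ {ε} = { '(' } — disjoint from FOLLOW(D)
  D → ε: FIRST \ {ε} = { } — this is the only nullable alternative, skip

A has no nullable alternative, so no FIRST/FOLLOW check is needed there.

No FIRST/FOLLOW conflicts found.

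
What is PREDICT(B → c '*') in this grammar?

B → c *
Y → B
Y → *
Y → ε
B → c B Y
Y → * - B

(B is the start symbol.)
PREDICT(B → c '*') = (FIRST(RHS) \ {ε}) ∪ (FOLLOW(B) if ε ∈ FIRST(RHS), i.e. RHS ⇒* ε)
FIRST(c '*') = { 'c' }
ε ∉ FIRST(c '*'), so FOLLOW(B) is not added.
PREDICT(B → c '*') = { 'c' }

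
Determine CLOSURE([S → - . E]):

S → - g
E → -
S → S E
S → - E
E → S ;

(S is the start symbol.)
To compute CLOSURE, for each item [A → α.Bβ] where B is a non-terminal, add [B → .γ] for all productions B → γ; repeat for the newly added items until nothing changes.

Start with: [S → - . E]
  [S → - . E] has the dot before E: add [E → . -], [E → . S ;]
  [E → . S ;] has the dot before S: add [S → . - g], [S → . S E], [S → . - E]
No further items can be added.

CLOSURE = { [E → . -], [E → . S ;], [S → - . E], [S → . - E], [S → . - g], [S → . S E] }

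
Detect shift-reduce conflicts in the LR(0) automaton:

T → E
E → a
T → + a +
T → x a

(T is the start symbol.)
A shift-reduce conflict occurs when an LR(0) state has both:
  - a complete (reduce) item [A → α .] (dot at the end), and
  - a shift item [B → β . c γ] (dot before a terminal).

Augment with T' → T and build the canonical LR(0) collection (I0 = CLOSURE({[T' → . T]}), then GOTO on every symbol after a dot until no new states appear). It has 9 states:
  I0: { [E → . a], [T → . + a +], [T → . E], [T → . x a], [T' → . T] }  — shift
  I1: { [T → + . a +] }  — shift
  I2: { [T → E .] }  — reduce
  I3: { [T' → T .] }  — accept
  I4: { [E → a .] }  — reduce
  I5: { [T → x . a] }  — shift
  I6: { [T → x a .] }  — reduce
  I7: { [T → + a . +] }  — shift
  I8: { [T → + a + .] }  — reduce

No state contains both a complete item and a shift item.

Answer: No shift-reduce conflicts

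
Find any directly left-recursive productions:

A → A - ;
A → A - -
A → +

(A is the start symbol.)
A → A - ;: LEFT RECURSIVE (starts with A)
A → A - -: LEFT RECURSIVE (starts with A)
A → +: starts with '+'

The grammar has direct left recursion on: A.

Answer: Yes, A is left-recursive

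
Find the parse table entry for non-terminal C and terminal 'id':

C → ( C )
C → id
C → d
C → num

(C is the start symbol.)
To find M[C, 'id'], we find productions for C where 'id' is in the predict set (PREDICT(N → α) = (FIRST(α) \ {ε}) ∪ (FOLLOW(N) if α ⇒* ε)).

C → ( C ): PREDICT = { '(' }
C → id: PREDICT = { 'id' }
  'id' is in predict set, so this production goes in M[C, 'id']
C → d: PREDICT = { 'd' }
C → num: PREDICT = { 'num' }

M[C, 'id'] = C → id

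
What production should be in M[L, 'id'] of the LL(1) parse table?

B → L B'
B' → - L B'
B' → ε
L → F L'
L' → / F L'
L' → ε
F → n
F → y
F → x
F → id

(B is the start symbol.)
L → F L'

To find M[L, 'id'], we find productions for L where 'id' is in the predict set (PREDICT(N → α) = (FIRST(α) \ {ε}) ∪ (FOLLOW(N) if α ⇒* ε)).

Relevant sets:
  FIRST(F) = { 'id', 'n', 'x', 'y' }

L → F L': PREDICT = { 'id', 'n', 'x', 'y' }
  'id' is in predict set, so this production goes in M[L, 'id']

M[L, 'id'] = L → F L'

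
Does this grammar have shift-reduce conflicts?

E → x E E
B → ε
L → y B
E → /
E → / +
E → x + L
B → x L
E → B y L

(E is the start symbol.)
Augment with E' → E and build the canonical LR(0) collection (I0 = CLOSURE({[E' → . E]}), then GOTO on every symbol after a dot until no new states appear). It has 16 states:
  I0: { [B → . x L], [B → .], [E → . / +], [E → . /], [E → . B y L], [E → . x + L], [E → . x E E], [E' → . E] }  — shift, reduce
  I1: { [E → / . +], [E → / .] }  — shift, reduce
  I2: { [E → B . y L] }  — shift
  I3: { [E' → E .] }  — accept
  I4: { [B → . x L], [B → .], [B → x . L], [E → . / +], [E → . /], [E → . B y L], [E → . x + L], [E → . x E E], [E → x . + L], [E → x . E E], [L → . y B] }  — shift, reduce
  I5: { [E → x + . L], [L → . y B] }  — shift
  I6: { [B → . x L], [B → .], [E → . / +], [E → . /], [E → . B y L], [E → . x + L], [E → . x E E], [E → x E . E] }  — shift, reduce
  I7: { [B → x L .] }  — reduce
  I8: { [B → . x L], [B → .], [L → y . B] }  — shift, reduce
  I9: { [L → y B .] }  — reduce
  I10: { [B → x . L], [L → . y B] }  — shift
  I11: { [E → x E E .] }  — reduce
  I12: { [E → x + L .] }  — reduce
  I13: { [E → B y . L], [L → . y B] }  — shift
  I14: { [E → B y L .] }  — reduce
  I15: { [E → / + .] }  — reduce

I0 contains reduce item [B → .] and shift items [B → . x L], [E → . /], [E → . / +], [E → . x + L], [E → . x E E] — shift-reduce conflict.
I1 contains reduce item [E → / .] and shift item [E → / . +] — shift-reduce conflict.
I4 contains reduce item [B → .] and shift items [B → . x L], [E → . /], [E → . / +], [E → . x + L], [E → x . + L], [E → . x E E], [L → . y B] — shift-reduce conflict.
I6 contains reduce item [B → .] and shift items [B → . x L], [E → . /], [E → . / +], [E → . x + L], [E → . x E E] — shift-reduce conflict.
I8 contains reduce item [B → .] and shift item [B → . x L] — shift-reduce conflict.

Answer: Yes — I0: [B → .] vs [B → . x L]; I1: [E → / .] vs [E → / . +]; I4: [B → .] vs [B → . x L]; I6: [B → .] vs [B → . x L]; I8: [B → .] vs [B → . x L]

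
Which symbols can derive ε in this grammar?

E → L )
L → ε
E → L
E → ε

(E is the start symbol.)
ε-productions: L → ε, E → ε
So L, E are immediately nullable.
Every non-terminal is now nullable.
Nullable = { 'E', 'L' }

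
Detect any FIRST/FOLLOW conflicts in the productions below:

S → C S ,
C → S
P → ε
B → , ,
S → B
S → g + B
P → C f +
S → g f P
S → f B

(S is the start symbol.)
Yes. P → C f '+' with FOLLOW(P) on { ',', 'f', 'g' }

A FIRST/FOLLOW conflict occurs when a non-terminal N has a nullable alternative N → β (β ⇒* ε) and another alternative N → α with FIRST(α) ∩ FOLLOW(N) ≠ ∅: on such a lookahead the parser cannot decide between expanding α and letting N vanish via β.

Nullable non-terminals: P.
FIRST sets used below: FIRST(C) = { ',', 'f', 'g' }

P: nullable alternative(s) P → ε; FOLLOW(P) = { $, ',', 'f', 'g' }
  P → ε: FIRST \ {ε} = { } — this is the only nullable alternative, skip
  P → C f +: FIRST \ {ε} = { ',', 'f', 'g' } — overlaps FOLLOW(P) on { ',', 'f', 'g' }: CONFLICT

B, C, S have no nullable alternative, so no FIRST/FOLLOW check is needed there.

So the grammar has 1 FIRST/FOLLOW conflict (marked CONFLICT above).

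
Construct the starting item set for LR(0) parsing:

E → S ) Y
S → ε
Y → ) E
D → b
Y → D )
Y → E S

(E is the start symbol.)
First, augment the grammar with E' → E
I₀ = CLOSURE({ [E' → . E] }):
  [E' → . E] has the dot before E: add [E → . S ) Y]
  [E → . S ) Y] has the dot before S: add [S → .]
No further items can be added.

I₀ = { [E → . S ) Y], [E' → . E], [S → .] }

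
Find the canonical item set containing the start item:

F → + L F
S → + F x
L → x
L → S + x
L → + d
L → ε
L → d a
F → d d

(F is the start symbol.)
{ [F → . + L F], [F → . d d], [F' → . F] }

First, augment the grammar with F' → F
I₀ = CLOSURE({ [F' → . F] }):
  [F' → . F] has the dot before F: add [F → . + L F], [F → . d d]
No further items can be added.

I₀ = { [F → . + L F], [F → . d d], [F' → . F] }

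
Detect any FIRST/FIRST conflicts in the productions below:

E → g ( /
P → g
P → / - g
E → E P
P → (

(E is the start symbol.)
A FIRST/FIRST conflict occurs when two productions N → α and N → β for the same non-terminal have FIRST(α) ∩ FIRST(β) ≠ ∅ (with ε ∈ FIRST of a nullable right-hand side, so two nullable alternatives also conflict).

FIRST sets of the non-terminals at (or reachable through a nullable prefix from) the front of some alternative:
  FIRST(E) = { 'g' }

Productions for E:
  E → g ( /: FIRST = { 'g' }
  E → E P: FIRST = { 'g' }
Productions for P:
  P → g: FIRST = { 'g' }
  P → / - g: FIRST = { '/' }
  P → (: FIRST = { '(' }

Conflict for E: E → g ( / and E → E P
  Overlap: { 'g' }

Answer: Yes. E → g '(' '/' / E → E P on { 'g' }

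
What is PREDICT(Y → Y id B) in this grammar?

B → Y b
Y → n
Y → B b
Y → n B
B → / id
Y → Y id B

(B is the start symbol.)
PREDICT(Y → Y id B) = (FIRST(RHS) \ {ε}) ∪ (FOLLOW(Y) if ε ∈ FIRST(RHS), i.e. RHS ⇒* ε)
FIRST(Y) = { '/', 'n' }
FIRST(Y id B) = { '/', 'n' }
ε ∉ FIRST(Y id B), so FOLLOW(Y) is not added.
PREDICT(Y → Y id B) = { '/', 'n' }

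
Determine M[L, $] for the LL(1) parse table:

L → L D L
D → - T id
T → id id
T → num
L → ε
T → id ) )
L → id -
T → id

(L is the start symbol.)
To find M[L, $], we find productions for L where $ is in the predict set (PREDICT(N → α) = (FIRST(α) \ {ε}) ∪ (FOLLOW(N) if α ⇒* ε)).

Relevant sets:
  FIRST(L) = { '-', 'id', ε }
  FIRST(D) = { '-' }
  FOLLOW(L) = { $, '-' }

L → L D L: PREDICT = { '-', 'id' }
L → ε: PREDICT = { $, '-' }
  $ is in predict set, so this production goes in M[L, $]
L → id -: PREDICT = { 'id' }

M[L, $] = L → ε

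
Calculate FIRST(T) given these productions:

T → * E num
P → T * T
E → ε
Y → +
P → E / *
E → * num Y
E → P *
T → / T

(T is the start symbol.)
{ '*', '/' }

From T → * E num:
  - '*' is a terminal: add '*' and stop
From T → / T:
  - '/' is a terminal: add '/' and stop

Collecting: FIRST(T) = { '*', '/' }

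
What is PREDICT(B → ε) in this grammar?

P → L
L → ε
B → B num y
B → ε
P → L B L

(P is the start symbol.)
{ $, 'num' }

PREDICT(B → ε) = (FIRST(RHS) \ {ε}) ∪ (FOLLOW(B) if ε ∈ FIRST(RHS), i.e. RHS ⇒* ε)
The right-hand side is ε (FIRST(ε) = { ε }), so the predict set is FOLLOW(B) = { $, 'num' }
PREDICT(B → ε) = { $, 'num' }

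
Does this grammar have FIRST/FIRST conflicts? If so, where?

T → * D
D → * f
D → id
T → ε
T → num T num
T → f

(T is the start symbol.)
Productions for T:
  T → * D: FIRST = { '*' }
  T → ε: FIRST = { ε }
  T → num T num: FIRST = { 'num' }
  T → f: FIRST = { 'f' }
Productions for D:
  D → * f: FIRST = { '*' }
  D → id: FIRST = { 'id' }

All alternatives of each non-terminal have pairwise disjoint FIRST sets.

Answer: No FIRST/FIRST conflicts.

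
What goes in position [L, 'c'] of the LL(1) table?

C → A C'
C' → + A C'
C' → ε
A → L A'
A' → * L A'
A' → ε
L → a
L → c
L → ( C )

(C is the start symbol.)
L → c

To find M[L, 'c'], we find productions for L where 'c' is in the predict set (PREDICT(N → α) = (FIRST(α) \ {ε}) ∪ (FOLLOW(N) if α ⇒* ε)).

L → a: PREDICT = { 'a' }
L → c: PREDICT = { 'c' }
  'c' is in predict set, so this production goes in M[L, 'c']
L → ( C ): PREDICT = { '(' }

M[L, 'c'] = L → c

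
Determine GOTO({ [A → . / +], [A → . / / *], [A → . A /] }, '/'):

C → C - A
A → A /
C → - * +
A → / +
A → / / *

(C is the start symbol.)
GOTO(I, '/') = CLOSURE({ [A → αX.β] : [A → α.Xβ] ∈ I, X = '/' })

Items with dot before '/', with the dot advanced:
  [A → . / +] → [A → / . +]
  [A → . / / *] → [A → / . / *]
Closure adds nothing (no advanced item has the dot before a non-terminal).

GOTO = { [A → / . +], [A → / . / *] }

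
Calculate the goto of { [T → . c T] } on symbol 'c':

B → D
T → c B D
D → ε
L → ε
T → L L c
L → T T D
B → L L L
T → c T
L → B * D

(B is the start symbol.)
GOTO(I, 'c') = CLOSURE({ [A → αX.β] : [A → α.Xβ] ∈ I, X = 'c' })

Items with dot before 'c', with the dot advanced:
  [T → . c T] → [T → c . T]
Closure of the advanced items:
  [T → c . T] has the dot before T: add [T → . c B D], [T → . L L c], [T → . c T]
  [T → . L L c] has the dot before L: add [L → .], [L → . T T D], [L → . B * D]
  [L → . B * D] has the dot before B: add [B → . D], [B → . L L L]
  [B → . D] has the dot before D: add [D → .]

GOTO = { [B → . D], [B → . L L L], [D → .], [L → . B * D], [L → . T T D], [L → .], [T → . L L c], [T → . c B D], [T → . c T], [T → c . T] }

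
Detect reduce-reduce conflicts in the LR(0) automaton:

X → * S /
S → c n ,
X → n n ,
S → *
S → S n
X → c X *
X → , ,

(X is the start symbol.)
Augment with X' → X and build the canonical LR(0) collection (I0 = CLOSURE({[X' → . X]}), then GOTO on every symbol after a dot until no new states appear). It has 18 states:
  I0: { [X → . * S /], [X → . , ,], [X → . c X *], [X → . n n ,], [X' → . X] }  — shift
  I1: { [S → . *], [S → . S n], [S → . c n ,], [X → * . S /] }  — shift
  I2: { [X → , . ,] }  — shift
  I3: { [X' → X .] }  — accept
  I4: { [X → . * S /], [X → . , ,], [X → . c X *], [X → . n n ,], [X → c . X *] }  — shift
  I5: { [X → n . n ,] }  — shift
  I6: { [X → n n . ,] }  — shift
  I7: { [X → n n , .] }  — reduce
  I8: { [X → c X . *] }  — shift
  I9: { [X → c X * .] }  — reduce
  I10: { [X → , , .] }  — reduce
  I11: { [S → * .] }  — reduce
  I12: { [S → S . n], [X → * S . /] }  — shift
  I13: { [S → c . n ,] }  — shift
  I14: { [S → c n . ,] }  — shift
  I15: { [S → c n , .] }  — reduce
  I16: { [X → * S / .] }  — reduce
  I17: { [S → S n .] }  — reduce

No state contains more than one complete item.

Answer: No reduce-reduce conflicts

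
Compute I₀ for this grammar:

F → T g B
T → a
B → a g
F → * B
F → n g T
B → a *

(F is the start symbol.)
First, augment the grammar with F' → F
I₀ = CLOSURE({ [F' → . F] }):
  [F' → . F] has the dot before F: add [F → . T g B], [F → . * B], [F → . n g T]
  [F → . T g B] has the dot before T: add [T → . a]
No further items can be added.

I₀ = { [F → . * B], [F → . T g B], [F → . n g T], [F' → . F], [T → . a] }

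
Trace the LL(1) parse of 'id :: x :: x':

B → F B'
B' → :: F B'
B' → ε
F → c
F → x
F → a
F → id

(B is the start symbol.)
Stack is shown with the top on the left.

Stack      Input           Action
---------------------------------
B $        id :: x :: x $  output B → F B'
F B' $     id :: x :: x $  output F → id
id B' $    id :: x :: x $  match 'id'
B' $       :: x :: x $     output B' → :: F B'
:: F B' $  :: x :: x $     match '::'
F B' $     x :: x $        output F → x
x B' $     x :: x $        match 'x'
B' $       :: x $          output B' → :: F B'
:: F B' $  :: x $          match '::'
F B' $     x $             output F → x
x B' $     x $             match 'x'
B' $       $               output B' → ε
$          $               accept

The string is accepted.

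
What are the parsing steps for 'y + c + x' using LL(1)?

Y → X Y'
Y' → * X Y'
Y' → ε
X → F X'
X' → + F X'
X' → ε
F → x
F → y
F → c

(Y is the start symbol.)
Stack is shown with the top on the left.

Stack        Input        Action
--------------------------------
Y $          y + c + x $  output Y → X Y'
X Y' $       y + c + x $  output X → F X'
F X' Y' $    y + c + x $  output F → y
y X' Y' $    y + c + x $  match 'y'
X' Y' $      + c + x $    output X' → + F X'
+ F X' Y' $  + c + x $    match '+'
F X' Y' $    c + x $      output F → c
c X' Y' $    c + x $      match 'c'
X' Y' $      + x $        output X' → + F X'
+ F X' Y' $  + x $        match '+'
F X' Y' $    x $          output F → x
x X' Y' $    x $          match 'x'
X' Y' $      $            output X' → ε
Y' $         $            output Y' → ε
$            $            accept

The string is accepted.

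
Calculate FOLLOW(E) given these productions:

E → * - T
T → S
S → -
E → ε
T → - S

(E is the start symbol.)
{ $ }

E is the start symbol, so $ ∈ FOLLOW(E).
E does not occur on any right-hand side.

Taking the union: FOLLOW(E) = { $ }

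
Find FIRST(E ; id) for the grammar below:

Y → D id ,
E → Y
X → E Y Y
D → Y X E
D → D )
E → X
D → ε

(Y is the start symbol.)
{ ')', 'id' }

FIRST sets of the non-terminals involved (from the grammar, by fixed-point iteration):
  FIRST(E) = { ')', 'id' }

To compute FIRST(E ; id), process the symbols left to right:
Symbol E is a non-terminal. Add FIRST(E) \ {ε} = { ')', 'id' }
E is not nullable (ε ∉ FIRST(E)), so stop here.
FIRST(E ; id) = { ')', 'id' }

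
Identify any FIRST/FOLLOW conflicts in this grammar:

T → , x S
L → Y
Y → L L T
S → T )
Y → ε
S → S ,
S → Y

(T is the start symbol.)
Yes. Y → L L T with FOLLOW(Y) on { ',' }; S → T ')' with FOLLOW(S) on { ',' }; S → S ',' with FOLLOW(S) on { ',' }

A FIRST/FOLLOW conflict occurs when a non-terminal N has a nullable alternative N → β (β ⇒* ε) and another alternative N → α with FIRST(α) ∩ FOLLOW(N) ≠ ∅: on such a lookahead the parser cannot decide between expanding α and letting N vanish via β.

Nullable non-terminals: L, S, Y.
FIRST sets used below: FIRST(T) = { ',' }, FIRST(S) = { ',', ε }, FIRST(Y) = { ',', ε }, FIRST(L) = { ',', ε }
L has a nullable alternative but only one production, so nothing to check.

S: nullable alternative(s) S → Y; FOLLOW(S) = { $, ')', ',' }
  S → T ): FIRST \ {ε} = { ',' } — overlaps FOLLOW(S) on { ',' }: CONFLICT
  S → S ,: FIRST \ {ε} = { ',' } — overlaps FOLLOW(S) on { ',' }: CONFLICT
  S → Y: FIRST \ {ε} = { ',' } — this is the only nullable alternative, skip

Y: nullable alternative(s) Y → ε; FOLLOW(Y) = { $, ')', ',' }
  Y → L L T: FIRST \ {ε} = { ',' } — overlaps FOLLOW(Y) on { ',' }: CONFLICT
  Y → ε: FIRST \ {ε} = { } — this is the only nullable alternative, skip

T has no nullable alternative, so no FIRST/FOLLOW check is needed there.

So the grammar has 3 FIRST/FOLLOW conflicts (marked CONFLICT above).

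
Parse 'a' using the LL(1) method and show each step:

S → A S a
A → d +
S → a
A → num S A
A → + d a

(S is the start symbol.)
Stack is shown with the top on the left.

Stack  Input  Action
--------------------
S $    a $    output S → a
a $    a $    match 'a'
$      $      accept

The string is accepted.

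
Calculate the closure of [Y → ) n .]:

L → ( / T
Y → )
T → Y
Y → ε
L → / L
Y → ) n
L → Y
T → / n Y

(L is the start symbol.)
{ [Y → ) n .] }

To compute CLOSURE, for each item [A → α.Bβ] where B is a non-terminal, add [B → .γ] for all productions B → γ; repeat for the newly added items until nothing changes.

Start with: [Y → ) n .]
The dot is at the end, so nothing is added.

CLOSURE = { [Y → ) n .] }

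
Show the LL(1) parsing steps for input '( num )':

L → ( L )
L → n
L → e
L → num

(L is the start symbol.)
Stack is shown with the top on the left.

Stack    Input      Action
--------------------------
L $      ( num ) $  output L → ( L )
( L ) $  ( num ) $  match '('
L ) $    num ) $    output L → num
num ) $  num ) $    match 'num'
) $      ) $        match ')'
$        $          accept

The string is accepted.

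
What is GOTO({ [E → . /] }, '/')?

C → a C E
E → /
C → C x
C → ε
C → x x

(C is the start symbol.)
GOTO(I, '/') = CLOSURE({ [A → αX.β] : [A → α.Xβ] ∈ I, X = '/' })

Items with dot before '/', with the dot advanced:
  [E → . /] → [E → / .]
Closure adds nothing (no advanced item has the dot before a non-terminal).

GOTO = { [E → / .] }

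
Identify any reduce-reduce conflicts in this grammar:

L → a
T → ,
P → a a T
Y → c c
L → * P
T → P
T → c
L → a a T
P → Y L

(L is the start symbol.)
A reduce-reduce conflict occurs when an LR(0) state has two complete items [A → α .] and [B → β .] — both call for a reduction, and with no lookahead the parser cannot choose between them.

Augment with L' → L and build the canonical LR(0) collection (I0 = CLOSURE({[L' → . L]}), then GOTO on every symbol after a dot until no new states appear). It has 17 states:
  I0: { [L → . * P], [L → . a a T], [L → . a], [L' → . L] }  — shift
  I1: { [L → * . P], [P → . Y L], [P → . a a T], [Y → . c c] }  — shift
  I2: { [L' → L .] }  — accept
  I3: { [L → a . a T], [L → a .] }  — shift, reduce
  I4: { [L → a a . T], [P → . Y L], [P → . a a T], [T → . ,], [T → . P], [T → . c], [Y → . c c] }  — shift
  I5: { [T → , .] }  — reduce
  I6: { [T → P .] }  — reduce
  I7: { [L → a a T .] }  — reduce
  I8: { [L → . * P], [L → . a a T], [L → . a], [P → Y . L] }  — shift
  I9: { [P → a . a T] }  — shift
  I10: { [T → c .], [Y → c . c] }  — shift, reduce
  I11: { [Y → c c .] }  — reduce
  I12: { [P → . Y L], [P → . a a T], [P → a a . T], [T → . ,], [T → . P], [T → . c], [Y → . c c] }  — shift
  I13: { [P → a a T .] }  — reduce
  I14: { [P → Y L .] }  — reduce
  I15: { [L → * P .] }  — reduce
  I16: { [Y → c . c] }  — shift

No state contains more than one complete item.

Answer: No reduce-reduce conflicts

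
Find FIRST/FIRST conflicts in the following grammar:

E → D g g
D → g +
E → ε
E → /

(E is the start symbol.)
No FIRST/FIRST conflicts.

A FIRST/FIRST conflict occurs when two productions N → α and N → β for the same non-terminal have FIRST(α) ∩ FIRST(β) ≠ ∅ (with ε ∈ FIRST of a nullable right-hand side, so two nullable alternatives also conflict).

FIRST sets of the non-terminals at (or reachable through a nullable prefix from) the front of some alternative:
  FIRST(D) = { 'g' }

Productions for E:
  E → D g g: FIRST = { 'g' }
  E → ε: FIRST = { ε }
  E → /: FIRST = { '/' }
D has only one production, so no FIRST/FIRST conflict is possible there.

All alternatives of each non-terminal have pairwise disjoint FIRST sets.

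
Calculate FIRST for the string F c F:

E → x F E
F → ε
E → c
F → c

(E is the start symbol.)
FIRST sets of the non-terminals involved (from the grammar, by fixed-point iteration):
  FIRST(F) = { 'c', ε }

To compute FIRST(F c F), process the symbols left to right:
Symbol F is a non-terminal. Add FIRST(F) \ {ε} = { 'c' }
F is nullable (ε ∈ FIRST(F)), continue to the next symbol.
Symbol c is a terminal. Add 'c' and stop.
FIRST(F c F) = { 'c' }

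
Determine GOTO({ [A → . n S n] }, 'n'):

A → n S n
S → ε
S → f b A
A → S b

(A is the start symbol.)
GOTO(I, 'n') = CLOSURE({ [A → αX.β] : [A → α.Xβ] ∈ I, X = 'n' })

Items with dot before 'n', with the dot advanced:
  [A → . n S n] → [A → n . S n]
Closure of the advanced items:
  [A → n . S n] has the dot before S: add [S → .], [S → . f b A]

GOTO = { [A → n . S n], [S → . f b A], [S → .] }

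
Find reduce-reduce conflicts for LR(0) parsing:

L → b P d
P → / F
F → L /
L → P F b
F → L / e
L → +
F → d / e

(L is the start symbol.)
No reduce-reduce conflicts

A reduce-reduce conflict occurs when an LR(0) state has two complete items [A → α .] and [B → β .] — both call for a reduction, and with no lookahead the parser cannot choose between them.

Augment with L' → L and build the canonical LR(0) collection (I0 = CLOSURE({[L' → . L]}), then GOTO on every symbol after a dot until no new states appear). It has 17 states:
  I0: { [L → . +], [L → . P F b], [L → . b P d], [L' → . L], [P → . / F] }  — shift
  I1: { [L → + .] }  — reduce
  I2: { [F → . L / e], [F → . L /], [F → . d / e], [L → . +], [L → . P F b], [L → . b P d], [P → . / F], [P → / . F] }  — shift
  I3: { [L' → L .] }  — accept
  I4: { [F → . L / e], [F → . L /], [F → . d / e], [L → . +], [L → . P F b], [L → . b P d], [L → P . F b], [P → . / F] }  — shift
  I5: { [L → b . P d], [P → . / F] }  — shift
  I6: { [L → b P . d] }  — shift
  I7: { [L → b P d .] }  — reduce
  I8: { [L → P F . b] }  — shift
  I9: { [F → L . / e], [F → L . /] }  — shift
  I10: { [F → d . / e] }  — shift
  I11: { [F → d / . e] }  — shift
  I12: { [F → d / e .] }  — reduce
  I13: { [F → L / . e], [F → L / .] }  — shift, reduce
  I14: { [F → L / e .] }  — reduce
  I15: { [L → P F b .] }  — reduce
  I16: { [P → / F .] }  — reduce

No state contains more than one complete item.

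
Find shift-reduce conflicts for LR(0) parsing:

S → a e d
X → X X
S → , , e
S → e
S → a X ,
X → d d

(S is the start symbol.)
Yes — I11: [X → X X .] vs [X → . d d]

A shift-reduce conflict occurs when an LR(0) state has both:
  - a complete (reduce) item [A → α .] (dot at the end), and
  - a shift item [B → β . c γ] (dot before a terminal).

Augment with S' → S and build the canonical LR(0) collection (I0 = CLOSURE({[S' → . S]}), then GOTO on every symbol after a dot until no new states appear). It has 14 states:
  I0: { [S → . , , e], [S → . a X ,], [S → . a e d], [S → . e], [S' → . S] }  — shift
  I1: { [S → , . , e] }  — shift
  I2: { [S' → S .] }  — accept
  I3: { [S → a . X ,], [S → a . e d], [X → . X X], [X → . d d] }  — shift
  I4: { [S → e .] }  — reduce
  I5: { [S → a X . ,], [X → . X X], [X → . d d], [X → X . X] }  — shift
  I6: { [X → d . d] }  — shift
  I7: { [S → a e . d] }  — shift
  I8: { [S → a e d .] }  — reduce
  I9: { [X → d d .] }  — reduce
  I10: { [S → a X , .] }  — reduce
  I11: { [X → . X X], [X → . d d], [X → X . X], [X → X X .] }  — shift, reduce
  I12: { [S → , , . e] }  — shift
  I13: { [S → , , e .] }  — reduce

I11 contains reduce item [X → X X .] and shift item [X → . d d] — shift-reduce conflict.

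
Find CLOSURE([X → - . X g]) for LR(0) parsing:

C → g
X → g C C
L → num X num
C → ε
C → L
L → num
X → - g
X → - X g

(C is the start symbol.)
To compute CLOSURE, for each item [A → α.Bβ] where B is a non-terminal, add [B → .γ] for all productions B → γ; repeat for the newly added items until nothing changes.

Start with: [X → - . X g]
  [X → - . X g] has the dot before X: add [X → . g C C], [X → . - g], [X → . - X g]
No further items can be added.

CLOSURE = { [X → - . X g], [X → . - X g], [X → . - g], [X → . g C C] }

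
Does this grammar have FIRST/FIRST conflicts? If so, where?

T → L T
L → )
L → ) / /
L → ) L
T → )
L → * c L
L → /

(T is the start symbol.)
FIRST sets of the non-terminals at (or reachable through a nullable prefix from) the front of some alternative:
  FIRST(L) = { ')', '*', '/' }

Productions for T:
  T → L T: FIRST = { ')', '*', '/' }
  T → ): FIRST = { ')' }
Productions for L:
  L → ): FIRST = { ')' }
  L → ) / /: FIRST = { ')' }
  L → ) L: FIRST = { ')' }
  L → * c L: FIRST = { '*' }
  L → /: FIRST = { '/' }

Conflict for T: T → L T and T → )
  Overlap: { ')' }
Conflict for L: L → ) and L → ) / /
  Overlap: { ')' }
Conflict for L: L → ) and L → ) L
  Overlap: { ')' }
Conflict for L: L → ) / / and L → ) L
  Overlap: { ')' }

Answer: Yes. T → L T / T → ')' on { ')' }; L → ')' / L → ')' '/' '/' on { ')' }; L → ')' / L → ')' L on { ')' }; L → ')' '/' '/' / L → ')' L on { ')' }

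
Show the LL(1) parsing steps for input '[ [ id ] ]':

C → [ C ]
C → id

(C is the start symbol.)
Stack is shown with the top on the left.

Stack      Input         Action
-------------------------------
C $        [ [ id ] ] $  output C → [ C ]
[ C ] $    [ [ id ] ] $  match '['
C ] $      [ id ] ] $    output C → [ C ]
[ C ] ] $  [ id ] ] $    match '['
C ] ] $    id ] ] $      output C → id
id ] ] $   id ] ] $      match 'id'
] ] $      ] ] $         match ']'
] $        ] $           match ']'
$          $             accept

The string is accepted.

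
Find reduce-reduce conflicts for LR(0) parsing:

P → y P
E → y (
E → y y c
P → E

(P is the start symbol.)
No reduce-reduce conflicts

Augment with P' → P and build the canonical LR(0) collection (I0 = CLOSURE({[P' → . P]}), then GOTO on every symbol after a dot until no new states appear). It has 8 states:
  I0: { [E → . y (], [E → . y y c], [P → . E], [P → . y P], [P' → . P] }  — shift
  I1: { [P → E .] }  — reduce
  I2: { [P' → P .] }  — accept
  I3: { [E → . y (], [E → . y y c], [E → y . (], [E → y . y c], [P → . E], [P → . y P], [P → y . P] }  — shift
  I4: { [E → y ( .] }  — reduce
  I5: { [P → y P .] }  — reduce
  I6: { [E → . y (], [E → . y y c], [E → y . (], [E → y . y c], [E → y y . c], [P → . E], [P → . y P], [P → y . P] }  — shift
  I7: { [E → y y c .] }  — reduce

No state contains more than one complete item.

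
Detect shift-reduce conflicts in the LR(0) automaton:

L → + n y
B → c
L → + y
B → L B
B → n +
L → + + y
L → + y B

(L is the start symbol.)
Yes — I5: [L → + y .] vs [B → . c]

A shift-reduce conflict occurs when an LR(0) state has both:
  - a complete (reduce) item [A → α .] (dot at the end), and
  - a shift item [B → β . c γ] (dot before a terminal).

Augment with L' → L and build the canonical LR(0) collection (I0 = CLOSURE({[L' → . L]}), then GOTO on every symbol after a dot until no new states appear). It has 14 states:
  I0: { [L → . + + y], [L → . + n y], [L → . + y B], [L → . + y], [L' → . L] }  — shift
  I1: { [L → + . + y], [L → + . n y], [L → + . y B], [L → + . y] }  — shift
  I2: { [L' → L .] }  — accept
  I3: { [L → + + . y] }  — shift
  I4: { [L → + n . y] }  — shift
  I5: { [B → . L B], [B → . c], [B → . n +], [L → + y . B], [L → + y .], [L → . + + y], [L → . + n y], [L → . + y B], [L → . + y] }  — shift, reduce
  I6: { [L → + y B .] }  — reduce
  I7: { [B → . L B], [B → . c], [B → . n +], [B → L . B], [L → . + + y], [L → . + n y], [L → . + y B], [L → . + y] }  — shift
  I8: { [B → c .] }  — reduce
  I9: { [B → n . +] }  — shift
  I10: { [B → n + .] }  — reduce
  I11: { [B → L B .] }  — reduce
  I12: { [L → + n y .] }  — reduce
  I13: { [L → + + y .] }  — reduce

I5 contains reduce item [L → + y .] and shift items [B → . c], [B → . n +], [L → . + + y], [L → . + n y], [L → . + y], [L → . + y B] — shift-reduce conflict.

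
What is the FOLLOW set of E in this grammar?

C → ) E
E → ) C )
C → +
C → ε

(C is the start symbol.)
To compute FOLLOW(E), find every occurrence of E on a right-hand side N → α E β: add FIRST(β) \ {ε}, and if β is empty or nullable also add FOLLOW(N). Iterate to a fixed point.

In C → ) E: E is at the end, add FOLLOW(C)

The FOLLOW sets referred to above (computed the same way, to a fixed point):
  FOLLOW(C) = { $, ')' }

Taking the union: FOLLOW(E) = { $, ')' }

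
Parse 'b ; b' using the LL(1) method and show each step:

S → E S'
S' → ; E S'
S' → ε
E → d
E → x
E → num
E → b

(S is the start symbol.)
Stack is shown with the top on the left.

Stack     Input    Action
-------------------------
S $       b ; b $  output S → E S'
E S' $    b ; b $  output E → b
b S' $    b ; b $  match 'b'
S' $      ; b $    output S' → ; E S'
; E S' $  ; b $    match ';'
E S' $    b $      output E → b
b S' $    b $      match 'b'
S' $      $        output S' → ε
$         $        accept

The string is accepted.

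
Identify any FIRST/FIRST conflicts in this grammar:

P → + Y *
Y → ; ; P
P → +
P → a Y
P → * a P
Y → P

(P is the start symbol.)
A FIRST/FIRST conflict occurs when two productions N → α and N → β for the same non-terminal have FIRST(α) ∩ FIRST(β) ≠ ∅ (with ε ∈ FIRST of a nullable right-hand side, so two nullable alternatives also conflict).

FIRST sets of the non-terminals at (or reachable through a nullable prefix from) the front of some alternative:
  FIRST(P) = { '*', '+', 'a' }

Productions for P:
  P → + Y *: FIRST = { '+' }
  P → +: FIRST = { '+' }
  P → a Y: FIRST = { 'a' }
  P → * a P: FIRST = { '*' }
Productions for Y:
  Y → ; ; P: FIRST = { ';' }
  Y → P: FIRST = { '*', '+', 'a' }

Conflict for P: P → + Y * and P → +
  Overlap: { '+' }

Answer: Yes. P → '+' Y '*' / P → '+' on { '+' }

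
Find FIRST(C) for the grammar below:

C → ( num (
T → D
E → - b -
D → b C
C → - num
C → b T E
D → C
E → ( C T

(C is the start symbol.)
To compute FIRST(C), examine every production with C on the left-hand side, reading each right-hand side left to right until a non-nullable symbol is reached.

From C → ( num (:
  - '(' is a terminal: add '(' and stop
From C → - num:
  - '-' is a terminal: add '-' and stop
From C → b T E:
  - b is a terminal: add 'b' and stop

Collecting: FIRST(C) = { '(', '-', 'b' }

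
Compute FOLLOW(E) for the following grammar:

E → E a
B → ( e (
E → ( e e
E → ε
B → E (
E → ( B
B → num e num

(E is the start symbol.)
{ $, '(', 'a' }

To compute FOLLOW(E), find every occurrence of E on a right-hand side N → α E β: add FIRST(β) \ {ε}, and if β is empty or nullable also add FOLLOW(N). Iterate to a fixed point.

E is the start symbol, so $ ∈ FOLLOW(E).
In E → E a: E is followed by a, add FIRST(a) \ {ε} = { 'a' }
In B → E (: E is followed by '(', add FIRST('(') \ {ε} = { '(' }

Taking the union: FOLLOW(E) = { $, '(', 'a' }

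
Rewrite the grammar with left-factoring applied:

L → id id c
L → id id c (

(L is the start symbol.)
L → id id c L'
L' → ε
L' → (

Left-factoring transforms A → αβ₁ | αβ₂ into A → αA' and A' → β₁ | β₂
(α is the longest common prefix among the alternatives). Repeat until
no nonterminal has two alternatives with a common prefix.

Round 1: L has alternatives sharing prefix 'id id c'. Introduce L': L → id id c L'
  Add: L' → ε
  Add: L' → (

No remaining common prefixes — done.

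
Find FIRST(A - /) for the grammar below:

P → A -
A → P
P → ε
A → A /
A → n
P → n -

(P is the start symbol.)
FIRST sets of the non-terminals involved (from the grammar, by fixed-point iteration):
  FIRST(A) = { '-', '/', 'n', ε }

To compute FIRST(A - /), process the symbols left to right:
Symbol A is a non-terminal. Add FIRST(A) \ {ε} = { '-', '/', 'n' }
A is nullable (ε ∈ FIRST(A)), continue to the next symbol.
Symbol - is a terminal. Add '-' and stop.
FIRST(A - /) = { '-', '/', 'n' }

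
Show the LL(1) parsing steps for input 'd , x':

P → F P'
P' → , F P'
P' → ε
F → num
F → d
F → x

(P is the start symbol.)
LL(1) parsing maintains a stack (initially the start symbol over $) and the input. At each step: if the stack top is a terminal, match it against the current input token; if it is a non-terminal N, replace it with the RHS of M[N, lookahead] (the unique production whose predict set contains the lookahead).

Stack is shown with the top on the left.

Stack     Input    Action
-------------------------
P $       d , x $  output P → F P'
F P' $    d , x $  output F → d
d P' $    d , x $  match 'd'
P' $      , x $    output P' → , F P'
, F P' $  , x $    match ','
F P' $    x $      output F → x
x P' $    x $      match 'x'
P' $      $        output P' → ε
$         $        accept

The string is accepted.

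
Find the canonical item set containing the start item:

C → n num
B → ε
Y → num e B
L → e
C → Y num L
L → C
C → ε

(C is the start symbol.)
First, augment the grammar with C' → C
I₀ = CLOSURE({ [C' → . C] }):
  [C' → . C] has the dot before C: add [C → . n num], [C → . Y num L], [C → .]
  [C → . Y num L] has the dot before Y: add [Y → . num e B]
No further items can be added.

I₀ = { [C → . Y num L], [C → . n num], [C → .], [C' → . C], [Y → . num e B] }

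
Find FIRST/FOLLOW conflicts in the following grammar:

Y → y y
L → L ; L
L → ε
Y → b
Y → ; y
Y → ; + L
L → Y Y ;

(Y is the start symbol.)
A FIRST/FOLLOW conflict occurs when a non-terminal N has a nullable alternative N → β (β ⇒* ε) and another alternative N → α with FIRST(α) ∩ FOLLOW(N) ≠ ∅: on such a lookahead the parser cannot decide between expanding α and letting N vanish via β.

Nullable non-terminals: L.
FIRST sets used below: FIRST(L) = { ';', 'b', 'y', ε }, FIRST(Y) = { ';', 'b', 'y' }

L: nullable alternative(s) L → ε; FOLLOW(L) = { $, ';', 'b', 'y' }
  L → L ; L: FIRST \ {ε} = { ';', 'b', 'y' } — overlaps FOLLOW(L) on { ';', 'b', 'y' }: CONFLICT
  L → ε: FIRST \ {ε} = { } — this is the only nullable alternative, skip
  L → Y Y ;: FIRST \ {ε} = { ';', 'b', 'y' } — overlaps FOLLOW(L) on { ';', 'b', 'y' }: CONFLICT

Y has no nullable alternative, so no FIRST/FOLLOW check is needed there.

So the grammar has 2 FIRST/FOLLOW conflicts (marked CONFLICT above).

Answer: Yes. L → L ';' L with FOLLOW(L) on { ';', 'b', 'y' }; L → Y Y ';' with FOLLOW(L) on { ';', 'b', 'y' }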